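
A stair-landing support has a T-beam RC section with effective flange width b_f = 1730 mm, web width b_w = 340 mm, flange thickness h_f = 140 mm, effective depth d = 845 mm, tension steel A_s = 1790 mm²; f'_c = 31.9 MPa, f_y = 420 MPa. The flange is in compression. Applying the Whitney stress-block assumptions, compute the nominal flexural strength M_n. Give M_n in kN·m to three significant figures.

M_n ≈ 629 kN·m

Tension: T = A_s f_y = 1790 × 420 = 751800 N.
Try a within the flange: a = T/(0.85 f'_c b_f) = 751800/(0.85 × 31.9 × 1730) = 16.03 mm.
Since a = 16.03 ≤ h_f = 140 mm, the stress block lies entirely in the flange; analyse as a rectangular beam of width b_f.
M_n = T(d − a/2) = 751800 × (845 − 8.015) = 629.25 × 10⁶ N·mm.
M_n = 629.25 kN·m.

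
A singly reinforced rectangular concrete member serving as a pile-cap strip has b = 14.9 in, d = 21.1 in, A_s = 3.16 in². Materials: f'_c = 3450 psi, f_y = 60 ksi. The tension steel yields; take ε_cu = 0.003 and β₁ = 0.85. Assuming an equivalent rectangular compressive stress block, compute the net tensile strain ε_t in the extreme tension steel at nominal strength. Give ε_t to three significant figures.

ε_t ≈ 0.00940

a = A_s f_y/(0.85 f'_c b) = 4.339 in.
β₁ = 0.85, so c = a/β₁ = 4.339/0.85 = 5.105 in.
From the linear strain diagram with ε_cu = 0.003: ε_t = 0.003 (d − c)/c = 0.003 × (21.1 − 5.105)/5.105 = 0.00940.
Since ε_t ≥ 0.005, the section is tension-controlled.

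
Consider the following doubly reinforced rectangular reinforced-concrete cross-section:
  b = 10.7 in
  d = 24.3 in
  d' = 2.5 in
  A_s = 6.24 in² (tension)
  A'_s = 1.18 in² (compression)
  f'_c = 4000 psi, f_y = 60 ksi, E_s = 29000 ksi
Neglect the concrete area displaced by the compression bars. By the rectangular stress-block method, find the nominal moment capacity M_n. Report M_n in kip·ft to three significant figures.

M_n ≈ 638 kip·ft

Assume both steels yield.
a = (A_s − A'_s) f_y/(0.85 f'_c b) = (6.24 − 1.18) × 60/(0.85 × 4 × 10.7) = 8.345 in.
c = a/β₁ = 8.345/0.85 = 9.818 in; ε'_s = 0.003(c − d')/c = 0.0022 ≥ ε_y = 0.0021, so the compression steel yields.
M_n = (A_s − A'_s) f_y (d − a/2) + A'_s f_y (d − d') = 303.6 × (24.3 − 4.1725) + 70.8 × (24.3 − 2.5) = 6110.7 + 1543.4 = 7654.1 kip·in = 7654.1/12 = 637.84 kip·ft.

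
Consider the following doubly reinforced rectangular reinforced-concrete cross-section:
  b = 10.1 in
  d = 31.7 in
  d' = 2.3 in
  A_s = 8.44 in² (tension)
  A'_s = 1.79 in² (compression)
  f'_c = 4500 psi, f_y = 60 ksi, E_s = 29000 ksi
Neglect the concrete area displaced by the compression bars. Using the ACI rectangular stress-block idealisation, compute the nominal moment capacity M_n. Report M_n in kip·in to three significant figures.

M_n ≈ 13700 kip·in

Assume both steels yield.
a = (A_s − A'_s) f_y/(0.85 f'_c b) = (8.44 − 1.79) × 60/(0.85 × 4.5 × 10.1) = 10.328 in.
c = a/β₁ = 10.328/0.825 = 12.519 in; ε'_s = 0.003(c − d')/c = 0.0024 ≥ ε_y = 0.0021, so the compression steel yields.
M_n = (A_s − A'_s) f_y (d − a/2) + A'_s f_y (d − d') = 399 × (31.7 − 5.164) + 107.4 × (31.7 − 2.3) = 10587.9 + 3157.6 = 13745.5 kip·in.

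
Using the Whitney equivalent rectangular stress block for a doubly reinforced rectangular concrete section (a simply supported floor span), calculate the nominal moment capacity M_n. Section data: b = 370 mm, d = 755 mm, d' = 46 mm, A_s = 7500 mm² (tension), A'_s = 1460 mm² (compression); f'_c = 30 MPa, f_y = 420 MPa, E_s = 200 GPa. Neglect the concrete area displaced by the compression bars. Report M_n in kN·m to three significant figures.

Assume both tension and compression steel yield.
Net tension couple steel: A_s − A'_s = 6040 mm².
a = (A_s − A'_s) f_y / (0.85 f'_c b) = 2536800/(0.85 × 30 × 370) = 268.87 mm.
c = a/β₁ = 268.87/0.836 = 321.61 mm; ε'_s = 0.003(c − d')/c = 0.0026 ≥ f_y/E_s = 0.0021, so compression steel does yield.
M_n = (A_s − A'_s) f_y (d − a/2) + A'_s f_y (d − d') = [2536800 × (755 − 134.435) + 613200 × (755 − 46)] × 10⁻⁶ = 1574.25 + 434.76 = 2009.01 kN·m.

M_n ≈ 2010 kN·m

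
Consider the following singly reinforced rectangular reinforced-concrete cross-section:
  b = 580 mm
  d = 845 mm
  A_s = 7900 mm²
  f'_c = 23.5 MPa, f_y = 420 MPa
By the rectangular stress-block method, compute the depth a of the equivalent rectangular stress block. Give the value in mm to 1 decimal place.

T = A_s f_y = 7900 × 420 = 3318000 N = 3318 kN.
Setting C = 0.85 f'_c a b equal to T: a = 3318000/(0.85 × 23.5 × 580) = 286.4 mm.

a ≈ 286.4 mm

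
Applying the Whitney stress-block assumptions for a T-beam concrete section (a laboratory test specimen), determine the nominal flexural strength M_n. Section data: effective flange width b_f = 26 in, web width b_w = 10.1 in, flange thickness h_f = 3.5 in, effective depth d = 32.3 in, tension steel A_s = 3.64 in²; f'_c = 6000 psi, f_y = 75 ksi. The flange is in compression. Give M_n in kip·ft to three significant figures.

Tension: T = A_s f_y = 3.64 × 75 = 273 kips.
Try a within the flange: a = T/(0.85 f'_c b_f) = 273/(0.85 × 6 × 26) = 2.059 in.
Since a = 2.059 ≤ h_f = 3.5 in, the stress block lies entirely in the flange; analyse as a rectangular beam of width b_f.
M_n = T(d − a/2) = 273 × (32.3 − 1.0295) = 8536.8 kip·in.
M_n = 8536.8/12 = 711.40 kip·ft.

M_n ≈ 711 kip·ft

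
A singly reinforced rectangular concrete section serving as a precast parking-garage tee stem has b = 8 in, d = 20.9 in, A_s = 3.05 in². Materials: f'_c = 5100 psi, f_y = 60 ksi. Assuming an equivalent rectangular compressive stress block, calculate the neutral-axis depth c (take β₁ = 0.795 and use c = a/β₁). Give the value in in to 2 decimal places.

T = A_s f_y = 3.05 × 60 = 183 kips.
a = T/(0.85 f'_c b) = 183/(0.85 × 5.1 × 8) = 5.2768 in.
With β₁ = 0.795, c = a/β₁ = 5.2768/0.795 = 6.64 in.

c ≈ 6.64 in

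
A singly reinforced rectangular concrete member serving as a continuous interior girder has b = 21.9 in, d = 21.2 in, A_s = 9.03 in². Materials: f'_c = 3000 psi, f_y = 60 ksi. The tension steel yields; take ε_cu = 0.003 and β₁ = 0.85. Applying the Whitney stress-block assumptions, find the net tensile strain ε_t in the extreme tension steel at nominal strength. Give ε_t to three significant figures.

ε_t ≈ 0.00257

a = A_s f_y/(0.85 f'_c b) = 9.702 in.
β₁ = 0.85, so c = a/β₁ = 9.702/0.85 = 11.414 in.
From the linear strain diagram with ε_cu = 0.003: ε_t = 0.003 (d − c)/c = 0.003 × (21.2 − 11.414)/11.414 = 0.00257.
ε_t < 0.004 — the section is over-reinforced for flexure under ACI limits.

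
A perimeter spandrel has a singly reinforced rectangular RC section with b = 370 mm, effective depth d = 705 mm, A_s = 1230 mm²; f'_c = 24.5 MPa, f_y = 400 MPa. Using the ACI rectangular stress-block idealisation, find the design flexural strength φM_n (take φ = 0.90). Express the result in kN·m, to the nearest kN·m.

φM_n ≈ 298 kN·m

T = A_s f_y = 1230 × 400 = 492000 N = 492 kN.
From C = T: a = T/(0.85 f'_c b) = 492000/(0.85 × 24.5 × 370) = 63.85 mm.
M_n = T(d − a/2) = 492 kN × (705 − 31.925) mm = 331.15 kN·m.
φM_n = 0.90 × 331.15 = 298.04 kN·m.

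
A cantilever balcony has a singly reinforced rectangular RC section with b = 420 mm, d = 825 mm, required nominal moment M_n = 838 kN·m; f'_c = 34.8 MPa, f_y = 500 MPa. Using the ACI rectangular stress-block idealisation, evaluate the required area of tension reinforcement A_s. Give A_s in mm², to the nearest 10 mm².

A_s ≈ 2140 mm²

With M_n = 0.85 f'_c a b (d − a/2), solve the quadratic for a:
a = d − √(d² − 2M_n/(0.85 f'_c b)) = 825 − √(825² − 2 × 838×10⁶/(0.85 × 34.8 × 420)) = 86.27 mm.
A_s = 0.85 f'_c a b / f_y = 0.85 × 34.8 × 86.27 × 420 / 500 = 2143.6 mm².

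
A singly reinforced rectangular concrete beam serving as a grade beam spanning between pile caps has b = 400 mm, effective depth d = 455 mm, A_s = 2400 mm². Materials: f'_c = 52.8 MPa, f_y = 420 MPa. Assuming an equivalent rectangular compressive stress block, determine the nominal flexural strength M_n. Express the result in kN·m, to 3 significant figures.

M_n ≈ 430 kN·m

T = A_s f_y = 2400 × 420 = 1008000 N = 1008 kN.
From C = T: a = T/(0.85 f'_c b) = 1008000/(0.85 × 52.8 × 400) = 56.15 mm.
M_n = T(d − a/2) = 1008 kN × (455 − 28.075) mm = 430.34 kN·m.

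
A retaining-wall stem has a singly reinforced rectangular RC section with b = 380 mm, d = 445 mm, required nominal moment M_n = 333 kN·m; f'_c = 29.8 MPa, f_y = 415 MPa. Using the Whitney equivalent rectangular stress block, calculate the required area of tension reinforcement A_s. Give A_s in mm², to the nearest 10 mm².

A_s ≈ 2000 mm²

With M_n = 0.85 f'_c a b (d − a/2), solve the quadratic for a:
a = d − √(d² − 2M_n/(0.85 f'_c b)) = 445 − √(445² − 2 × 333×10⁶/(0.85 × 29.8 × 380)) = 86.07 mm.
A_s = 0.85 f'_c a b / f_y = 0.85 × 29.8 × 86.07 × 380 / 415 = 1996.3 mm².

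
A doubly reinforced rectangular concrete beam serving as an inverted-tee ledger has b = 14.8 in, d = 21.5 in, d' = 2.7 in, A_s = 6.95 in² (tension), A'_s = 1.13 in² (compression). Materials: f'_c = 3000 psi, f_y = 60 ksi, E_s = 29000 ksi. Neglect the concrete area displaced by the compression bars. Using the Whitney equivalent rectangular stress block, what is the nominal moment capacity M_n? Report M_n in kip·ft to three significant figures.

M_n ≈ 597 kip·ft

Assume both steels yield.
a = (A_s − A'_s) f_y/(0.85 f'_c b) = (6.95 − 1.13) × 60/(0.85 × 3 × 14.8) = 9.253 in.
c = a/β₁ = 9.253/0.85 = 10.886 in; ε'_s = 0.003(c − d')/c = 0.0023 ≥ ε_y = 0.0021, so the compression steel yields.
M_n = (A_s − A'_s) f_y (d − a/2) + A'_s f_y (d − d') = 349.2 × (21.5 − 4.6265) + 67.8 × (21.5 − 2.7) = 5892.2 + 1274.6 = 7166.8 kip·in = 7166.8/12 = 597.23 kip·ft.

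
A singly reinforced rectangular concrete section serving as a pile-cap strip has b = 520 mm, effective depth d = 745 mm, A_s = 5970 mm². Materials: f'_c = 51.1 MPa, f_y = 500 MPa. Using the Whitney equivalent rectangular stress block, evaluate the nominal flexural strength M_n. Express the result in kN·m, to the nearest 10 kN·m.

T = A_s f_y = 5970 × 500 = 2985000 N = 2985 kN.
From C = T: a = T/(0.85 f'_c b) = 2985000/(0.85 × 51.1 × 520) = 132.16 mm.
M_n = T(d − a/2) = 2985 kN × (745 − 66.08) mm = 2026.58 kN·m.

M_n ≈ 2030 kN·m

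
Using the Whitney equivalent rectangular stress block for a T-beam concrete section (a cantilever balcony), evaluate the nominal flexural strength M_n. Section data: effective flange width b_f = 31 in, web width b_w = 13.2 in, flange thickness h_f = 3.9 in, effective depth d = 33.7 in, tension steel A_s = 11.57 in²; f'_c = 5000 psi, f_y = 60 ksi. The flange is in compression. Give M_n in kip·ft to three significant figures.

M_n ≈ 1780 kip·ft

Tension: T = A_s f_y = 11.57 × 60 = 694.2 kips.
Try a within the flange: a = T/(0.85 f'_c b_f) = 694.2/(0.85 × 5 × 31) = 5.269 in.
a = 5.269 > h_f = 3.9 in: the block extends into the web. Split into flange-overhang and web parts.
C_f = 0.85 f'_c (b_f − b_w) h_f = 0.85 × 5 × (31 − 13.2) × 3.9 = 295.0 kips.
Remaining web compression depth: a_w = (T − C_f)/(0.85 f'_c b_w) = (694.2 − 295.0)/(0.85 × 5 × 13.2) = 7.116 in.
M_n = C_f(d − h_f/2) + (T − C_f)(d − a_w/2) = 295.0 × (33.7 − 1.95) + 399.2 × (33.7 − 3.558) = 9366.3 + 12032.7 = 21399.0 kip·in.
M_n = 21399.0/12 = 1783.25 kip·ft.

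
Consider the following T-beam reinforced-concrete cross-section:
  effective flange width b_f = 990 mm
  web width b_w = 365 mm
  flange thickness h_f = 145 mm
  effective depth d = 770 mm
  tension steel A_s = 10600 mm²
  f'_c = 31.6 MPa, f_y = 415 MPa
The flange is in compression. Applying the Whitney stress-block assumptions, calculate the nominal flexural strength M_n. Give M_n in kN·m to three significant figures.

Tension: T = A_s f_y = 10600 × 415 = 4399000 N.
Try a within the flange: a = T/(0.85 f'_c b_f) = 4399000/(0.85 × 31.6 × 990) = 165.43 mm.
a = 165.43 > h_f = 145 mm: the block extends into the web. Split into flange-overhang and web parts.
C_f = 0.85 f'_c (b_f − b_w) h_f = 0.85 × 31.6 × (990 − 365) × 145 = 2434188 N.
Remaining web compression depth: a_w = (T − C_f)/(0.85 f'_c b_w) = (4399000 − 2434188)/(0.85 × 31.6 × 365) = 200.41 mm.
M_n = C_f(d − h_f/2) + (T − C_f)(d − a_w/2) = 2434188 × (770 − 72.5) + 1964812 × (770 − 100.205) = 1697.85 + 1316.02 = 3013.87 × 10⁶ N·mm.
M_n = 3013.87 kN·m.

M_n ≈ 3010 kN·m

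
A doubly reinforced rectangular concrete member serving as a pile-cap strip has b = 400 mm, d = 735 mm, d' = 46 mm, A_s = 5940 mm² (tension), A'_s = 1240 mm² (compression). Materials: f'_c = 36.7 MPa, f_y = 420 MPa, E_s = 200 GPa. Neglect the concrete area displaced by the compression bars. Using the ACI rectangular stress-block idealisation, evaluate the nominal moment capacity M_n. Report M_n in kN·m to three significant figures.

Assume both tension and compression steel yield.
Net tension couple steel: A_s − A'_s = 4700 mm².
a = (A_s − A'_s) f_y / (0.85 f'_c b) = 1974000/(0.85 × 36.7 × 400) = 158.20 mm.
c = a/β₁ = 158.20/0.788 = 200.76 mm; ε'_s = 0.003(c − d')/c = 0.0023 ≥ f_y/E_s = 0.0021, so compression steel does yield.
M_n = (A_s − A'_s) f_y (d − a/2) + A'_s f_y (d − d') = [1974000 × (735 − 79.1) + 520800 × (735 − 46)] × 10⁻⁶ = 1294.75 + 358.83 = 1653.58 kN·m.

M_n ≈ 1650 kN·m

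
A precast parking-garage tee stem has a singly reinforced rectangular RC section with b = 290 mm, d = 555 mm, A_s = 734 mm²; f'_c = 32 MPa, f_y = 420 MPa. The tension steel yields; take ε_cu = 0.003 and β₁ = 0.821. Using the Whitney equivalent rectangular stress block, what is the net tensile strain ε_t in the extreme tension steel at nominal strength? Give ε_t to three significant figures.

a = A_s f_y/(0.85 f'_c b) = 39.08 mm.
β₁ = 0.821, so c = a/β₁ = 39.08/0.821 = 47.60 mm.
From the linear strain diagram with ε_cu = 0.003: ε_t = 0.003 (d − c)/c = 0.003 × (555 − 47.60)/47.60 = 0.0320.
Since ε_t ≥ 0.005, the section is tension-controlled.

ε_t ≈ 0.0320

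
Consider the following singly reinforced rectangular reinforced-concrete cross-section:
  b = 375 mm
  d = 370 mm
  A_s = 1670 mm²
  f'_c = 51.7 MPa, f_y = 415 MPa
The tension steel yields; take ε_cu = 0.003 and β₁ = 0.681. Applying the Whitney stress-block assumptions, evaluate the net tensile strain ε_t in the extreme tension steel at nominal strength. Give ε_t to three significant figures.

a = A_s f_y/(0.85 f'_c b) = 42.06 mm.
β₁ = 0.681, so c = a/β₁ = 42.06/0.681 = 61.76 mm.
From the linear strain diagram with ε_cu = 0.003: ε_t = 0.003 (d − c)/c = 0.003 × (370 − 61.76)/61.76 = 0.0150.
Since ε_t ≥ 0.005, the section is tension-controlled.

ε_t ≈ 0.0150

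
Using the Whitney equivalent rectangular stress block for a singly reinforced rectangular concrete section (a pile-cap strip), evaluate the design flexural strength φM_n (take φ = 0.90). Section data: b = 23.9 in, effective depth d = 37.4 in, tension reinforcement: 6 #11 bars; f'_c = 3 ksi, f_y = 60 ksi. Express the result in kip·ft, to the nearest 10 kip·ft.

A_s = 6 × 1.56 = 9.36 in².
T = A_s f_y = 9.36 × 60 = 561.6 kips.
a = T/(0.85 f'_c b) = 561.6/(0.85 × 3 × 23.9) = 9.215 in.
M_n = T(d − a/2) = 561.6 × (37.4 − 4.6075) = 18416.3 kip·in = 18416.3/12 = 1534.69 kip·ft.
φM_n = 0.90 × 1534.69 = 1381.22 kip·ft.

φM_n ≈ 1380 kip·ft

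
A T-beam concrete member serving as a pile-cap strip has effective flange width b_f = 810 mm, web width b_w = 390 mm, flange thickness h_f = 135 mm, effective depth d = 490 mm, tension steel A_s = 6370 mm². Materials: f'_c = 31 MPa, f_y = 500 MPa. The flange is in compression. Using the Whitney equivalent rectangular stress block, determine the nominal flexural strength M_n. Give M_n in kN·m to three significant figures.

M_n ≈ 1320 kN·m

Tension: T = A_s f_y = 6370 × 500 = 3185000 N.
Try a within the flange: a = T/(0.85 f'_c b_f) = 3185000/(0.85 × 31 × 810) = 149.23 mm.
a = 149.23 > h_f = 135 mm: the block extends into the web. Split into flange-overhang and web parts.
C_f = 0.85 f'_c (b_f − b_w) h_f = 0.85 × 31 × (810 − 390) × 135 = 1494045 N.
Remaining web compression depth: a_w = (T − C_f)/(0.85 f'_c b_w) = (3185000 − 1494045)/(0.85 × 31 × 390) = 164.55 mm.
M_n = C_f(d − h_f/2) + (T − C_f)(d − a_w/2) = 1494045 × (490 − 67.5) + 1690955 × (490 − 82.275) = 631.23 + 689.44 = 1320.67 × 10⁶ N·mm.
M_n = 1320.67 kN·m.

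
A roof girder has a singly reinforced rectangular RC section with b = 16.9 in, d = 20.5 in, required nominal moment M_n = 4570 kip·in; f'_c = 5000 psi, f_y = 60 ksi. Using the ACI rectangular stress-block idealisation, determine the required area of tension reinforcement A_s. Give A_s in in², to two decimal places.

A_s ≈ 4.05 in²

From M_n = 0.85 f'_c a b (d − a/2):
a = d − √(d² − 2M_n/(0.85 f'_c b)) = 20.5 − √(20.5² − 2 × 4570/(0.85 × 5 × 16.9)) = 3.383 in.
A_s = 0.85 f'_c a b / f_y = 0.85 × 5 × 3.383 × 16.9 / 60 = 4.050 in².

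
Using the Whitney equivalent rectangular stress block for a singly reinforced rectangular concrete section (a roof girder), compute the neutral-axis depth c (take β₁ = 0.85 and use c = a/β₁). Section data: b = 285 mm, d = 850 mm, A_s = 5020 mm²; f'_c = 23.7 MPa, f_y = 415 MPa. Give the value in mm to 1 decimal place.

T = A_s f_y = 5020 × 415 = 2083300 N = 2083.3 kN.
Setting C = 0.85 f'_c a b equal to T: a = 2083300/(0.85 × 23.7 × 285) = 362.860 mm.
With β₁ = 0.85, c = a/β₁ = 362.860/0.85 = 426.9 mm.

c ≈ 426.9 mm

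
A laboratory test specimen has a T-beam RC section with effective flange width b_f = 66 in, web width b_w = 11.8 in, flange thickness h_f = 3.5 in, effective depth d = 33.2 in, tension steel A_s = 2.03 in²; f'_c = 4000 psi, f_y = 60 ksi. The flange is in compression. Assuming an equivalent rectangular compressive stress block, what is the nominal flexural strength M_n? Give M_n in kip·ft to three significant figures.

Tension: T = A_s f_y = 2.03 × 60 = 121.8 kips.
Try a within the flange: a = T/(0.85 f'_c b_f) = 121.8/(0.85 × 4 × 66) = 0.543 in.
Since a = 0.543 ≤ h_f = 3.5 in, the stress block lies entirely in the flange; analyse as a rectangular beam of width b_f.
M_n = T(d − a/2) = 121.8 × (33.2 − 0.2715) = 4010.7 kip·in.
M_n = 4010.7/12 = 334.23 kip·ft.

M_n ≈ 334 kip·ft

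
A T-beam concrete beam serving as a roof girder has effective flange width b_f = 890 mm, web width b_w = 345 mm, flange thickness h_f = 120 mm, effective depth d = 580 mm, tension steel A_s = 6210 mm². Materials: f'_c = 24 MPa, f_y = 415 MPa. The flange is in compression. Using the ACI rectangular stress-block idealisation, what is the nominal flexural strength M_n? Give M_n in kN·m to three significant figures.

Tension: T = A_s f_y = 6210 × 415 = 2577150 N.
Try a within the flange: a = T/(0.85 f'_c b_f) = 2577150/(0.85 × 24 × 890) = 141.94 mm.
a = 141.94 > h_f = 120 mm: the block extends into the web. Split into flange-overhang and web parts.
C_f = 0.85 f'_c (b_f − b_w) h_f = 0.85 × 24 × (890 − 345) × 120 = 1334160 N.
Remaining web compression depth: a_w = (T − C_f)/(0.85 f'_c b_w) = (2577150 − 1334160)/(0.85 × 24 × 345) = 176.61 mm.
M_n = C_f(d − h_f/2) + (T − C_f)(d − a_w/2) = 1334160 × (580 − 60) + 1242990 × (580 − 88.305) = 693.76 + 611.17 = 1304.93 × 10⁶ N·mm.
M_n = 1304.93 kN·m.

M_n ≈ 1300 kN·m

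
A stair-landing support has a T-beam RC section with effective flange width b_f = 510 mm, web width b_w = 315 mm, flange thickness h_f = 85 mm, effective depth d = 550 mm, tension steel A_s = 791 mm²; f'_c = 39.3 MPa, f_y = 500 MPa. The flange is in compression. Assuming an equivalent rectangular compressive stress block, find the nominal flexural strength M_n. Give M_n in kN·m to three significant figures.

Tension: T = A_s f_y = 791 × 500 = 395500 N.
Try a within the flange: a = T/(0.85 f'_c b_f) = 395500/(0.85 × 39.3 × 510) = 23.21 mm.
Since a = 23.21 ≤ h_f = 85 mm, the stress block lies entirely in the flange; analyse as a rectangular beam of width b_f.
M_n = T(d − a/2) = 395500 × (550 − 11.605) = 212.94 × 10⁶ N·mm.
M_n = 212.94 kN·m.

M_n ≈ 213 kN·m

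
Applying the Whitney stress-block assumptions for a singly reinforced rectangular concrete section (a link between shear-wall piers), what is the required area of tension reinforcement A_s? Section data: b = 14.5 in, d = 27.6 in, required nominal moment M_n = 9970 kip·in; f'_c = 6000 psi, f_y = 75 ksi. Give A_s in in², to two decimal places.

A_s ≈ 5.34 in²

From M_n = 0.85 f'_c a b (d − a/2):
a = d − √(d² − 2M_n/(0.85 f'_c b)) = 27.6 − √(27.6² − 2 × 9970/(0.85 × 6 × 14.5)) = 5.416 in.
A_s = 0.85 f'_c a b / f_y = 0.85 × 6 × 5.416 × 14.5 / 75 = 5.340 in².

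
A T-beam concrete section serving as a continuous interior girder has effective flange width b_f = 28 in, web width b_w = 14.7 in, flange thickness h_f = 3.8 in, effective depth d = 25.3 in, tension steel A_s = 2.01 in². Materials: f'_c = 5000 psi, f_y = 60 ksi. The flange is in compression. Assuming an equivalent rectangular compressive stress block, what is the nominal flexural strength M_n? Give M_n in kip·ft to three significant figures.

Tension: T = A_s f_y = 2.01 × 60 = 120.6 kips.
Try a within the flange: a = T/(0.85 f'_c b_f) = 120.6/(0.85 × 5 × 28) = 1.013 in.
Since a = 1.013 ≤ h_f = 3.8 in, the stress block lies entirely in the flange; analyse as a rectangular beam of width b_f.
M_n = T(d − a/2) = 120.6 × (25.3 − 0.5065) = 2990.1 kip·in.
M_n = 2990.1/12 = 249.18 kip·ft.

M_n ≈ 249 kip·ft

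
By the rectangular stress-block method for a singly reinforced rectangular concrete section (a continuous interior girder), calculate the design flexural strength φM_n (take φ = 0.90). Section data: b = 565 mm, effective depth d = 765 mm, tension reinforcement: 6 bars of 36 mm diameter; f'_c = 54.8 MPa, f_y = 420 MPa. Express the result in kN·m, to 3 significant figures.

A_s = 6 × 1018 = 6108 mm².
T = A_s f_y = 6108 × 420 = 2565360 N = 2565.36 kN.
From C = T: a = T/(0.85 f'_c b) = 2565360/(0.85 × 54.8 × 565) = 97.48 mm.
M_n = T(d − a/2) = 2565.36 kN × (765 − 48.74) mm = 1837.46 kN·m.
φM_n = 0.90 × 1837.46 = 1653.71 kN·m.

φM_n ≈ 1650 kN·m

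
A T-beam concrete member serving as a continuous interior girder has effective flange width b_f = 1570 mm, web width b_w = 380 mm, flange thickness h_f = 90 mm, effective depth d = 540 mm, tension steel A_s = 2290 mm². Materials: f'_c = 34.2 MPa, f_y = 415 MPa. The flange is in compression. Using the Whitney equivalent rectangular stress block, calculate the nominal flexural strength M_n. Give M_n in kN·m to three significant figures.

Tension: T = A_s f_y = 2290 × 415 = 950350 N.
Try a within the flange: a = T/(0.85 f'_c b_f) = 950350/(0.85 × 34.2 × 1570) = 20.82 mm.
Since a = 20.82 ≤ h_f = 90 mm, the stress block lies entirely in the flange; analyse as a rectangular beam of width b_f.
M_n = T(d − a/2) = 950350 × (540 − 10.41) = 503.30 × 10⁶ N·mm.
M_n = 503.30 kN·m.

M_n ≈ 503 kN·m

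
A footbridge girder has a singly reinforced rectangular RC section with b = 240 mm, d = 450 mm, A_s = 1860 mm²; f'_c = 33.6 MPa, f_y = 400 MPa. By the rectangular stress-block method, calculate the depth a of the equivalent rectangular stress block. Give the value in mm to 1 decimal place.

a ≈ 108.5 mm

T = A_s f_y = 1860 × 400 = 744000 N = 744 kN.
Setting C = 0.85 f'_c a b equal to T: a = 744000/(0.85 × 33.6 × 240) = 108.5 mm.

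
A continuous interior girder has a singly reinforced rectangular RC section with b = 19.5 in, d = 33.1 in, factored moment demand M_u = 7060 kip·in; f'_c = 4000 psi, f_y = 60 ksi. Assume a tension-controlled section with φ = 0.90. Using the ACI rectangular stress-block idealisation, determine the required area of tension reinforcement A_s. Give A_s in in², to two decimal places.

M_n = M_u/φ = 7060/0.90 = 7844.44 kip·in.
From M_n = 0.85 f'_c a b (d − a/2):
a = d − √(d² − 2M_n/(0.85 f'_c b)) = 33.1 − √(33.1² − 2 × 7844.44/(0.85 × 4 × 19.5)) = 3.792 in.
A_s = 0.85 f'_c a b / f_y = 0.85 × 4 × 3.792 × 19.5 / 60 = 4.190 in².

A_s ≈ 4.19 in²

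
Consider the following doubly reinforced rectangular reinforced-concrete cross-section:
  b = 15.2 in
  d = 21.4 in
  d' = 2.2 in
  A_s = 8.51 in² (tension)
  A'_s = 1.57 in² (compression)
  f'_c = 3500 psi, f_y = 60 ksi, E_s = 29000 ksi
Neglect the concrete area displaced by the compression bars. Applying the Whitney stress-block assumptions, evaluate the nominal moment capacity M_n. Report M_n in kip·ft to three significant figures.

M_n ≈ 734 kip·ft

Assume both steels yield.
a = (A_s − A'_s) f_y/(0.85 f'_c b) = (8.51 − 1.57) × 60/(0.85 × 3.5 × 15.2) = 9.208 in.
c = a/β₁ = 9.208/0.85 = 10.833 in; ε'_s = 0.003(c − d')/c = 0.0024 ≥ ε_y = 0.0021, so the compression steel yields.
M_n = (A_s − A'_s) f_y (d − a/2) + A'_s f_y (d − d') = 416.4 × (21.4 − 4.604) + 94.2 × (21.4 − 2.2) = 6993.9 + 1808.6 = 8802.5 kip·in = 8802.5/12 = 733.54 kip·ft.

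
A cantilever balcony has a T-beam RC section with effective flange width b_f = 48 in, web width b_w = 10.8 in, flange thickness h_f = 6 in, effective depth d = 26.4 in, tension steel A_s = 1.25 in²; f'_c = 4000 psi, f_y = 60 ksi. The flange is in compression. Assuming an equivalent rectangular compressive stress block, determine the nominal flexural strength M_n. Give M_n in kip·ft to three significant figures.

Tension: T = A_s f_y = 1.25 × 60 = 75 kips.
Try a within the flange: a = T/(0.85 f'_c b_f) = 75/(0.85 × 4 × 48) = 0.460 in.
Since a = 0.460 ≤ h_f = 6 in, the stress block lies entirely in the flange; analyse as a rectangular beam of width b_f.
M_n = T(d − a/2) = 75 × (26.4 − 0.23) = 1962.8 kip·in.
M_n = 1962.8/12 = 163.57 kip·ft.

M_n ≈ 164 kip·ft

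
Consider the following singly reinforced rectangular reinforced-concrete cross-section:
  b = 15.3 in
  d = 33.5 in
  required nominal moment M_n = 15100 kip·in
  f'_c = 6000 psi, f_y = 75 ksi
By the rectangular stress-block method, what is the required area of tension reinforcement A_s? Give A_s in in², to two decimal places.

A_s ≈ 6.64 in²

From M_n = 0.85 f'_c a b (d − a/2):
a = d − √(d² − 2M_n/(0.85 f'_c b)) = 33.5 − √(33.5² − 2 × 15100/(0.85 × 6 × 15.3)) = 6.385 in.
A_s = 0.85 f'_c a b / f_y = 0.85 × 6 × 6.385 × 15.3 / 75 = 6.643 in².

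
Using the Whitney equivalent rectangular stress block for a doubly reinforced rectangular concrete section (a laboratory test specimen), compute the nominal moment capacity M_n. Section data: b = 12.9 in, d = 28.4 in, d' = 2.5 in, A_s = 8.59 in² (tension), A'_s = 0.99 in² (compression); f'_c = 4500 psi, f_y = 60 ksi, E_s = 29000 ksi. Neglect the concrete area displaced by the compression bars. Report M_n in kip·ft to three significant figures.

Assume both steels yield.
a = (A_s − A'_s) f_y/(0.85 f'_c b) = (8.59 − 0.99) × 60/(0.85 × 4.5 × 12.9) = 9.242 in.
c = a/β₁ = 9.242/0.825 = 11.202 in; ε'_s = 0.003(c − d')/c = 0.0023 ≥ ε_y = 0.0021, so the compression steel yields.
M_n = (A_s − A'_s) f_y (d − a/2) + A'_s f_y (d − d') = 456 × (28.4 − 4.621) + 59.4 × (28.4 − 2.5) = 10843.2 + 1538.5 = 12381.7 kip·in = 12381.7/12 = 1031.81 kip·ft.

M_n ≈ 1030 kip·ft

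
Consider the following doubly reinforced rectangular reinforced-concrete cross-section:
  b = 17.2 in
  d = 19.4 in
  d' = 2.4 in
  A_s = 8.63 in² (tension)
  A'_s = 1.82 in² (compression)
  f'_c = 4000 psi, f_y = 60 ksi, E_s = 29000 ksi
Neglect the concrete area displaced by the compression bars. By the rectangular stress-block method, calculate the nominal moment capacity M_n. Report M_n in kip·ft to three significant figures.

M_n ≈ 696 kip·ft

Assume both steels yield.
a = (A_s − A'_s) f_y/(0.85 f'_c b) = (8.63 − 1.82) × 60/(0.85 × 4 × 17.2) = 6.987 in.
c = a/β₁ = 6.987/0.85 = 8.220 in; ε'_s = 0.003(c − d')/c = 0.0021 ≥ ε_y = 0.0021, so the compression steel yields.
M_n = (A_s − A'_s) f_y (d − a/2) + A'_s f_y (d − d') = 408.6 × (19.4 − 3.4935) + 109.2 × (19.4 − 2.4) = 6499.4 + 1856.4 = 8355.8 kip·in = 8355.8/12 = 696.32 kip·ft.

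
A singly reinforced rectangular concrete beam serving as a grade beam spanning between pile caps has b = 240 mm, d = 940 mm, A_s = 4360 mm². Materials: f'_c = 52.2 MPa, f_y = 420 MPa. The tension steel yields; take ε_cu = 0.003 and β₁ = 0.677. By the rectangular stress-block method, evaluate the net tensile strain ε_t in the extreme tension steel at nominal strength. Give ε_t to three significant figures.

ε_t ≈ 0.00810

a = A_s f_y/(0.85 f'_c b) = 171.96 mm.
β₁ = 0.677, so c = a/β₁ = 171.96/0.677 = 254.00 mm.
From the linear strain diagram with ε_cu = 0.003: ε_t = 0.003 (d − c)/c = 0.003 × (940 − 254.00)/254.00 = 0.00810.
Since ε_t ≥ 0.005, the section is tension-controlled.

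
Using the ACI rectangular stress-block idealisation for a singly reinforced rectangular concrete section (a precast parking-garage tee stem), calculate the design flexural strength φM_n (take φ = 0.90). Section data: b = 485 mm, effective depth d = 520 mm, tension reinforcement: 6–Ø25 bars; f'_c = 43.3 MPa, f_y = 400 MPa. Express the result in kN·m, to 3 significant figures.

A_s = 6 × 491 = 2946 mm².
T = A_s f_y = 2946 × 400 = 1178400 N = 1178.4 kN.
From C = T: a = T/(0.85 f'_c b) = 1178400/(0.85 × 43.3 × 485) = 66.02 mm.
M_n = T(d − a/2) = 1178.4 kN × (520 − 33.01) mm = 573.87 kN·m.
φM_n = 0.90 × 573.87 = 516.48 kN·m.

φM_n ≈ 516 kN·m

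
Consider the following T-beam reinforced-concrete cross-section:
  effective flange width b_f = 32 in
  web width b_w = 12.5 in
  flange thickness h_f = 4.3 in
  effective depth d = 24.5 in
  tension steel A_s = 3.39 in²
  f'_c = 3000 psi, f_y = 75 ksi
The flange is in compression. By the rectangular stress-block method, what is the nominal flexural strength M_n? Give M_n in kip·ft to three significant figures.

Tension: T = A_s f_y = 3.39 × 75 = 254.25 kips.
Try a within the flange: a = T/(0.85 f'_c b_f) = 254.25/(0.85 × 3 × 32) = 3.116 in.
Since a = 3.116 ≤ h_f = 4.3 in, the stress block lies entirely in the flange; analyse as a rectangular beam of width b_f.
M_n = T(d − a/2) = 254.25 × (24.5 − 1.558) = 5833.0 kip·in.
M_n = 5833.0/12 = 486.08 kip·ft.

M_n ≈ 486 kip·ft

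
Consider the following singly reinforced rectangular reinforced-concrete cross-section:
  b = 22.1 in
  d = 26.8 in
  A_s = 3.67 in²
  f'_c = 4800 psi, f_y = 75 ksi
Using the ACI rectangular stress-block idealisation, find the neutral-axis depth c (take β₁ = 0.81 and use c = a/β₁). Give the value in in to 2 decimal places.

c ≈ 3.77 in

T = A_s f_y = 3.67 × 75 = 275.25 kips.
a = T/(0.85 f'_c b) = 275.25/(0.85 × 4.8 × 22.1) = 3.0526 in.
With β₁ = 0.81, c = a/β₁ = 3.0526/0.81 = 3.77 in.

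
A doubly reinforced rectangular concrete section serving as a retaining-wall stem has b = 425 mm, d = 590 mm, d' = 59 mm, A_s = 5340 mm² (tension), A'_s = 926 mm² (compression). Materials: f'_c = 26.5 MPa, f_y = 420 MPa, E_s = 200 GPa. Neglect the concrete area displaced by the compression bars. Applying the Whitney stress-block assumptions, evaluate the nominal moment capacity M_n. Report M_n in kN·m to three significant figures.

M_n ≈ 1120 kN·m

Assume both tension and compression steel yield.
Net tension couple steel: A_s − A'_s = 4414 mm².
a = (A_s − A'_s) f_y / (0.85 f'_c b) = 1853880/(0.85 × 26.5 × 425) = 193.65 mm.
c = a/β₁ = 193.65/0.85 = 227.82 mm; ε'_s = 0.003(c − d')/c = 0.0022 ≥ f_y/E_s = 0.0021, so compression steel does yield.
M_n = (A_s − A'_s) f_y (d − a/2) + A'_s f_y (d − d') = [1853880 × (590 − 96.825) + 388920 × (590 − 59)] × 10⁻⁶ = 914.29 + 206.52 = 1120.81 kN·m.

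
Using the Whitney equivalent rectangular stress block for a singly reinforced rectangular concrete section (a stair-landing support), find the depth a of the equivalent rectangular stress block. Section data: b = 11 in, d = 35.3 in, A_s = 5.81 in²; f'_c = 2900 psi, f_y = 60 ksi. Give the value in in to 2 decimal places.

T = A_s f_y = 5.81 × 60 = 348.6 kips.
a = T/(0.85 f'_c b) = 348.6/(0.85 × 2.9 × 11) = 12.86 in.

a ≈ 12.86 in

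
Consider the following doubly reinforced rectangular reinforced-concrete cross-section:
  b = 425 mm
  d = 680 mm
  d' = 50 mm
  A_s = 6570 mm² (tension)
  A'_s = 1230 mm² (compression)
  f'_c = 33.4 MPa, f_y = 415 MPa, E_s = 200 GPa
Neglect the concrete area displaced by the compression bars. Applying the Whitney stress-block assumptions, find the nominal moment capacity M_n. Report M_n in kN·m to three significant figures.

Assume both tension and compression steel yield.
Net tension couple steel: A_s − A'_s = 5340 mm².
a = (A_s − A'_s) f_y / (0.85 f'_c b) = 2216100/(0.85 × 33.4 × 425) = 183.67 mm.
c = a/β₁ = 183.67/0.811 = 226.47 mm; ε'_s = 0.003(c − d')/c = 0.0023 ≥ f_y/E_s = 0.0021, so compression steel does yield.
M_n = (A_s − A'_s) f_y (d − a/2) + A'_s f_y (d − d') = [2216100 × (680 − 91.835) + 510450 × (680 − 50)] × 10⁻⁶ = 1303.43 + 321.58 = 1625.01 kN·m.

M_n ≈ 1630 kN·m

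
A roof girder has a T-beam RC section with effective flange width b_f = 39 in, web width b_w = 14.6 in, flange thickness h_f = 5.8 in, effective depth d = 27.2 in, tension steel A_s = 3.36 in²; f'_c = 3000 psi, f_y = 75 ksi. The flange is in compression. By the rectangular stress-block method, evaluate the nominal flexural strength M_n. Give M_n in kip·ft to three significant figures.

Tension: T = A_s f_y = 3.36 × 75 = 252 kips.
Try a within the flange: a = T/(0.85 f'_c b_f) = 252/(0.85 × 3 × 39) = 2.534 in.
Since a = 2.534 ≤ h_f = 5.8 in, the stress block lies entirely in the flange; analyse as a rectangular beam of width b_f.
M_n = T(d − a/2) = 252 × (27.2 − 1.267) = 6535.1 kip·in.
M_n = 6535.1/12 = 544.59 kip·ft.

M_n ≈ 545 kip·ft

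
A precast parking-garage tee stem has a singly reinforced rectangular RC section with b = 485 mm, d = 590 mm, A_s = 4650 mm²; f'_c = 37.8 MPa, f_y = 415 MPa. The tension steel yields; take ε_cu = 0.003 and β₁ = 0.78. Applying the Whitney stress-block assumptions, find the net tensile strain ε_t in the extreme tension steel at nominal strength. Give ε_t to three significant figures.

ε_t ≈ 0.00815

a = A_s f_y/(0.85 f'_c b) = 123.84 mm.
β₁ = 0.78, so c = a/β₁ = 123.84/0.78 = 158.77 mm.
From the linear strain diagram with ε_cu = 0.003: ε_t = 0.003 (d − c)/c = 0.003 × (590 − 158.77)/158.77 = 0.00815.
Since ε_t ≥ 0.005, the section is tension-controlled.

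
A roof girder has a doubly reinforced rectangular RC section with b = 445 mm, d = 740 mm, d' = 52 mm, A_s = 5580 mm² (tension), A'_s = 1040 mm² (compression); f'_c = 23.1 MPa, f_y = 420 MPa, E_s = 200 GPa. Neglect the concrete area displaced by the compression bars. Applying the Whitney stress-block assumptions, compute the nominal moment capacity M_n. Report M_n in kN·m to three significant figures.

M_n ≈ 1500 kN·m

Assume both tension and compression steel yield.
Net tension couple steel: A_s − A'_s = 4540 mm².
a = (A_s − A'_s) f_y / (0.85 f'_c b) = 1906800/(0.85 × 23.1 × 445) = 218.23 mm.
c = a/β₁ = 218.23/0.85 = 256.74 mm; ε'_s = 0.003(c − d')/c = 0.0024 ≥ f_y/E_s = 0.0021, so compression steel does yield.
M_n = (A_s − A'_s) f_y (d − a/2) + A'_s f_y (d − d') = [1906800 × (740 − 109.115) + 436800 × (740 − 52)] × 10⁻⁶ = 1202.97 + 300.52 = 1503.49 kN·m.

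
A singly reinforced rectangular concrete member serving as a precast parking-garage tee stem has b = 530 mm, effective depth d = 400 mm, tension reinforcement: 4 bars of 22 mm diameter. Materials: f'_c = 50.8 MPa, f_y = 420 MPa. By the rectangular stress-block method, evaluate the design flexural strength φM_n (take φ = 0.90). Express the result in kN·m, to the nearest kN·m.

φM_n ≈ 222 kN·m

A_s = 4 × 380 = 1520 mm².
T = A_s f_y = 1520 × 420 = 638400 N = 638.4 kN.
From C = T: a = T/(0.85 f'_c b) = 638400/(0.85 × 50.8 × 530) = 27.90 mm.
M_n = T(d − a/2) = 638.4 kN × (400 − 13.95) mm = 246.45 kN·m.
φM_n = 0.90 × 246.45 = 221.81 kN·m.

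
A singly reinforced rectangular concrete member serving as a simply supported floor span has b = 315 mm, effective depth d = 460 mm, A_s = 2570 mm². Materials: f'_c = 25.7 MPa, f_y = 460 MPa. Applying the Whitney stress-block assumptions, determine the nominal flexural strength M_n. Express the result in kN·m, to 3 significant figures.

T = A_s f_y = 2570 × 460 = 1182200 N = 1182.2 kN.
From C = T: a = T/(0.85 f'_c b) = 1182200/(0.85 × 25.7 × 315) = 171.80 mm.
M_n = T(d − a/2) = 1182.2 kN × (460 − 85.9) mm = 442.26 kN·m.

M_n ≈ 442 kN·m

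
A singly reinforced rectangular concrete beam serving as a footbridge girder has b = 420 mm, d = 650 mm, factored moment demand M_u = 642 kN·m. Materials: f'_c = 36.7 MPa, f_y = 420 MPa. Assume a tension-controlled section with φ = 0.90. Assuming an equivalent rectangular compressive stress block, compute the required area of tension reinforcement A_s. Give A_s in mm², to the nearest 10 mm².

A_s ≈ 2810 mm²

M_n = M_u/φ = 642/0.90 = 713.333 kN·m.
With M_n = 0.85 f'_c a b (d − a/2), solve the quadratic for a:
a = d − √(d² − 2M_n/(0.85 f'_c b)) = 650 − √(650² − 2 × 713.333×10⁶/(0.85 × 36.7 × 420)) = 89.99 mm.
A_s = 0.85 f'_c a b / f_y = 0.85 × 36.7 × 89.99 × 420 / 420 = 2807.2 mm².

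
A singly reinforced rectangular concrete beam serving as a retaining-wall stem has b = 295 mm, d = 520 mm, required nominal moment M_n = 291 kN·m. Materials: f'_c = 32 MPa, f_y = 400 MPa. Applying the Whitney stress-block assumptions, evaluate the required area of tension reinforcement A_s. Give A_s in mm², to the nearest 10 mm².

With M_n = 0.85 f'_c a b (d − a/2), solve the quadratic for a:
a = d − √(d² − 2M_n/(0.85 f'_c b)) = 520 − √(520² − 2 × 291×10⁶/(0.85 × 32 × 295)) = 75.18 mm.
A_s = 0.85 f'_c a b / f_y = 0.85 × 32 × 75.18 × 295 / 400 = 1508.1 mm².

A_s ≈ 1510 mm²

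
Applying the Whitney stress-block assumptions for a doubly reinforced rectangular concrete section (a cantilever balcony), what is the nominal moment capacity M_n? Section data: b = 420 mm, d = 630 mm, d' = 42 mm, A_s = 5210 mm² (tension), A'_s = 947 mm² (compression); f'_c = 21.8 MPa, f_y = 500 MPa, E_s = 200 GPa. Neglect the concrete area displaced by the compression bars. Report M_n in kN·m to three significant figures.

M_n ≈ 1330 kN·m

Assume both tension and compression steel yield.
Net tension couple steel: A_s − A'_s = 4263 mm².
a = (A_s − A'_s) f_y / (0.85 f'_c b) = 2131500/(0.85 × 21.8 × 420) = 273.88 mm.
c = a/β₁ = 273.88/0.85 = 322.21 mm; ε'_s = 0.003(c − d')/c = 0.0026 ≥ f_y/E_s = 0.0025, so compression steel does yield.
M_n = (A_s − A'_s) f_y (d − a/2) + A'_s f_y (d − d') = [2131500 × (630 − 136.94) + 473500 × (630 − 42)] × 10⁻⁶ = 1050.96 + 278.42 = 1329.38 kN·m.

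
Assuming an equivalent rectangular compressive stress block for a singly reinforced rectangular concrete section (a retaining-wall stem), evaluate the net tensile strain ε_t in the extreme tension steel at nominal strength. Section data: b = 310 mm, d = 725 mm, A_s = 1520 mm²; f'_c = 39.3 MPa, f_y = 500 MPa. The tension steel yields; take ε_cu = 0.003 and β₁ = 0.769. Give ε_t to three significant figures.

ε_t ≈ 0.0198

a = A_s f_y/(0.85 f'_c b) = 73.39 mm.
β₁ = 0.769, so c = a/β₁ = 73.39/0.769 = 95.44 mm.
From the linear strain diagram with ε_cu = 0.003: ε_t = 0.003 (d − c)/c = 0.003 × (725 − 95.44)/95.44 = 0.0198.
Since ε_t ≥ 0.005, the section is tension-controlled.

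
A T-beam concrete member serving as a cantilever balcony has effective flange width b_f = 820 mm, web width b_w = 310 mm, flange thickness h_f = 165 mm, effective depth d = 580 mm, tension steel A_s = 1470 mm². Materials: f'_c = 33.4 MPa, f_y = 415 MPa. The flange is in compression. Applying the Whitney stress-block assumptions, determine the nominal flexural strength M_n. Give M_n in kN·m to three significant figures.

M_n ≈ 346 kN·m

Tension: T = A_s f_y = 1470 × 415 = 610050 N.
Try a within the flange: a = T/(0.85 f'_c b_f) = 610050/(0.85 × 33.4 × 820) = 26.21 mm.
Since a = 26.21 ≤ h_f = 165 mm, the stress block lies entirely in the flange; analyse as a rectangular beam of width b_f.
M_n = T(d − a/2) = 610050 × (580 − 13.105) = 345.83 × 10⁶ N·mm.
M_n = 345.83 kN·m.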